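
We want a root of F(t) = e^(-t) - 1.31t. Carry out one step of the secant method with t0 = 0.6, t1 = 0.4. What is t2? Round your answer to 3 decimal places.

0.476

F(0.6) = -0.23719, F(0.4) = 0.14632
t2 = 0.40000 − 0.14632·(0.40000 − 0.60000) / (0.14632 − (-0.23719)) = 0.40000 − (-0.02926)/(0.38351) = 0.47631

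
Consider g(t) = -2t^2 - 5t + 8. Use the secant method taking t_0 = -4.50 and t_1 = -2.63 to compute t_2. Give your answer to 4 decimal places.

-3.4201

g(-4.50) = -10.000000, g(-2.63) = 7.316200
t_2 = -2.630000 − 7.316200·(-2.630000 − (-4.500000)) / (7.316200 − (-10.000000)) = -2.630000 − (13.681294)/(17.316200) = -3.420086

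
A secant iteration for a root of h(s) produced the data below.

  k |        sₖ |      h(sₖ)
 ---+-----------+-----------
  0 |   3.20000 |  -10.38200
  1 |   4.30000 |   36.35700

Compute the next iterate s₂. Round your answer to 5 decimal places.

s₂ = 4.30000 − 36.35700·(4.30000 − 3.20000) / (36.35700 − (-10.38200))
   = 4.30000 − (39.9927000)/(46.7390000) = 3.4443398

3.44434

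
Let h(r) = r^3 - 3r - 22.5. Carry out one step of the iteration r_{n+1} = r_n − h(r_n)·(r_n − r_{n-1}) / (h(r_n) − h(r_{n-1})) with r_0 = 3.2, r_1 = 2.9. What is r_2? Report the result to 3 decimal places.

h(3.2) = 0.66800, h(2.9) = -6.81100
r_2 = 2.90000 − (-6.81100)·(2.90000 − 3.20000) / (-6.81100 − 0.66800) = 2.90000 − (2.04330)/(-7.47900) = 3.17320

3.173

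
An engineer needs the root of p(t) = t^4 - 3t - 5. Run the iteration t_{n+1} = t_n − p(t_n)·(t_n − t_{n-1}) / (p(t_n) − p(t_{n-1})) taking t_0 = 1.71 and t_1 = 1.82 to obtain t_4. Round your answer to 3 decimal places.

p(1.71) = -1.57964, p(1.82) = 0.51199
t_2 = 1.82000 − 0.51199·(1.82000 − 1.71000) / (0.51199 − (-1.57964)) = 1.82000 − (0.05632)/(2.09163) = 1.79307
p(1.79307) = -0.04226
t_3 = 1.79307 − (-0.04226)·(1.79307 − 1.82000) / (-0.04226 − 0.51199) = 1.79307 − (0.00114)/(-0.55426) = 1.79513
p(1.79513) = -0.00100
t_4 = 1.79513 − (-0.00100)·(1.79513 − 1.79307) / (-0.00100 − (-0.04226)) = 1.79513 − (0.00000)/(0.04127) = 1.79518

1.795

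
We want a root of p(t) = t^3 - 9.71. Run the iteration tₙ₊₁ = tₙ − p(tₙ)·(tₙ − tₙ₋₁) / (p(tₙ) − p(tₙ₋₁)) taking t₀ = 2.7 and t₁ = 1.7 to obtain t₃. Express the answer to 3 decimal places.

p(2.7) = 9.97300, p(1.7) = -4.79700
t₂ = 1.70000 − (-4.79700)·(1.70000 − 2.70000) / (-4.79700 − 9.97300) = 1.70000 − (4.79700)/(-14.77000) = 2.02478
p(2.02478) = -1.40894
t₃ = 2.02478 − (-1.40894)·(2.02478 − 1.70000) / (-1.40894 − (-4.79700)) = 2.02478 − (-0.45760)/(3.38806) = 2.15984

2.160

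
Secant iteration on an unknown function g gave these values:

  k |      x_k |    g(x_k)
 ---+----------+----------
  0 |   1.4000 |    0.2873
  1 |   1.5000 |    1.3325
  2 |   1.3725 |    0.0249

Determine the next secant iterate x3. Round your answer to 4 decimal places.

1.3701

x3 = 1.3725 − 0.0249·(1.3725 − 1.5000) / (0.0249 − 1.3325)
   = 1.3725 − (-0.003175)/(-1.307600) = 1.370072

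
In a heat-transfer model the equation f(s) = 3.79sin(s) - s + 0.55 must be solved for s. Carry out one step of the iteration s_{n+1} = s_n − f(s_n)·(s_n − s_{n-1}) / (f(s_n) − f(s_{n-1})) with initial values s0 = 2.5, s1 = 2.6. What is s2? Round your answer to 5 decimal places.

f(2.5) = 0.3182094, f(2.6) = -0.0962498
s2 = 2.6000000 − (-0.0962498)·(2.6000000 − 2.5000000) / (-0.0962498 − 0.3182094) = 2.6000000 − (-0.0096250)/(-0.4144592) = 2.5767770

2.57678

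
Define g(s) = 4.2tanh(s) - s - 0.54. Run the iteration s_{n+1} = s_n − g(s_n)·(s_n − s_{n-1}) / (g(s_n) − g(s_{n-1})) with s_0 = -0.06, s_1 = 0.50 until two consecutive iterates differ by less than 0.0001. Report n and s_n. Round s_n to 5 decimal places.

g(-0.06) = -0.7316980, g(0.50) = 0.9008921
s_2 = 0.5000000 − 0.9008921·(0.5600000)/(1.6325901) = 0.1909821;  |Δ| = 0.3090179
g(0.1909821) = 0.0615307
s_3 = 0.1909821 − 0.0615307·(-0.3090179)/(-0.8393614) = 0.1683291;  |Δ| = 0.0226530
g(0.1683291) = -0.0079495
s_4 = 0.1683291 − (-0.0079495)·(-0.0226530)/(-0.0694802) = 0.1709209;  |Δ| = 0.0025918
g(0.1709209) = 0.0000370
s_5 = 0.1709209 − 0.0000370·(0.0025918)/(0.0079865) = 0.1709089;  |Δ| = 0.0000120
|s_5 − s_4| = 0.0000120 < 0.0001

n = 5, s_n = 0.17091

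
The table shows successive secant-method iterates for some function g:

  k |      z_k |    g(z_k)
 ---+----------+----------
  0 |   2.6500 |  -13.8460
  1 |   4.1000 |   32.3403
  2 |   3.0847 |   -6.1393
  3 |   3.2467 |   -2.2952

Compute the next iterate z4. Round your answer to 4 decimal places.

z4 = 3.2467 − (-2.2952)·(3.2467 − 3.0847) / (-2.2952 − (-6.1393))
   = 3.2467 − (-0.371822)/(3.844100) = 3.343425

3.3434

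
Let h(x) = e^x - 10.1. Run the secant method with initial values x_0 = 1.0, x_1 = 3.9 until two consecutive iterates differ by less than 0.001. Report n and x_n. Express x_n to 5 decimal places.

h(1.0) = -7.3817182, h(3.9) = 39.3024491
x_2 = 3.9000000 − 39.3024491·(2.9000000)/(46.6841673) = 1.4585491;  |Δ| = 2.4414509
h(1.4585491) = -5.8002835
x_3 = 1.4585491 − (-5.8002835)·(-2.4414509)/(-45.1027326) = 1.7725236;  |Δ| = 0.3139745
h(1.7725236) = -4.2143123
x_4 = 1.7725236 − (-4.2143123)·(0.3139745)/(1.5859711) = 2.6068304;  |Δ| = 0.8343068
h(2.6068304) = 3.4560158
x_5 = 2.6068304 − 3.4560158·(0.8343068)/(7.6703281) = 2.2309172;  |Δ| = 0.3759132
h(2.2309172) = -0.7916000
x_6 = 2.2309172 − (-0.7916000)·(-0.3759132)/(-4.2476158) = 2.3009737;  |Δ| = 0.0700565
h(2.3009737) = -0.1161013
x_7 = 2.3009737 − (-0.1161013)·(0.0700565)/(0.6754987) = 2.3130146;  |Δ| = 0.0120409
h(2.3130146) = 0.0048410
x_8 = 2.3130146 − 0.0048410·(0.0120409)/(0.1209422) = 2.3125326;  |Δ| = 0.0004820
|x_8 − x_7| = 0.0004820 < 0.001

n = 8, x_n = 2.31253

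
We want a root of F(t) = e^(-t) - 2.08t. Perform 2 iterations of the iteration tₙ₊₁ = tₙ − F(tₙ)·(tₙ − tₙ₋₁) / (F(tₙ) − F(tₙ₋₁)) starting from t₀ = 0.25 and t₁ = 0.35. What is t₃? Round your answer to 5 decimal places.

F(0.25) = 0.2588008, F(0.35) = -0.0233119
t₂ = 0.3500000 − (-0.0233119)·(0.3500000 − 0.2500000) / (-0.0233119 − 0.2588008) = 0.3500000 − (-0.0023312)/(-0.2821127) = 0.3417367
F(0.3417367) = -0.0002770
t₃ = 0.3417367 − (-0.0002770)·(0.3417367 − 0.3500000) / (-0.0002770 − (-0.0233119)) = 0.3417367 − (0.0000023)/(0.0230349) = 0.3416373

0.34164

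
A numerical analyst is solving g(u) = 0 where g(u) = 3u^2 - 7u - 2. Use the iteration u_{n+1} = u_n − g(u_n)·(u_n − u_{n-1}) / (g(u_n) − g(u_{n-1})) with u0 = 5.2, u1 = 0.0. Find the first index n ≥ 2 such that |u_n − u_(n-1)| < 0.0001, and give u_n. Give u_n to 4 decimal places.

n = 7, u_n = -0.2573

g(5.2) = 42.720000, g(0.0) = -2.000000
u2 = 0.000000 − (-2.000000)·(-5.200000)/(-44.720000) = 0.232558;  |Δ| = 0.232558
g(0.232558) = -3.465657
u3 = 0.232558 − (-3.465657)·(0.232558)/(-1.465657) = -0.317343;  |Δ| = 0.549901
g(-0.317343) = 0.523522
u4 = -0.317343 − 0.523522·(-0.549901)/(3.989179) = -0.245177;  |Δ| = 0.072167
g(-0.245177) = -0.103429
u5 = -0.245177 − (-0.103429)·(0.072167)/(-0.626952) = -0.257082;  |Δ| = 0.011905
g(-0.257082) = -0.002152
u6 = -0.257082 − (-0.002152)·(-0.011905)/(0.101277) = -0.257335;  |Δ| = 0.000253
g(-0.257335) = 0.000009
u7 = -0.257335 − 0.000009·(-0.000253)/(0.002162) = -0.257334;  |Δ| = 0.000001
|u7 − u6| = 0.000001 < 0.0001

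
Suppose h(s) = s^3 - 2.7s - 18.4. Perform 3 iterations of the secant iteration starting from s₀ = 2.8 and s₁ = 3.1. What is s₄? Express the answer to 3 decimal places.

2.979

h(2.8) = -4.00800, h(3.1) = 3.02100
s₂ = 3.10000 − 3.02100·(3.10000 − 2.80000) / (3.02100 − (-4.00800)) = 3.10000 − (0.90630)/(7.02900) = 2.97106
h(2.97106) = -0.19566
s₃ = 2.97106 − (-0.19566)·(2.97106 − 3.10000) / (-0.19566 − 3.02100) = 2.97106 − (0.02523)/(-3.21666) = 2.97891
h(2.97891) = -0.00860
s₄ = 2.97891 − (-0.00860)·(2.97891 − 2.97106) / (-0.00860 − (-0.19566)) = 2.97891 − (-0.00007)/(0.18707) = 2.97927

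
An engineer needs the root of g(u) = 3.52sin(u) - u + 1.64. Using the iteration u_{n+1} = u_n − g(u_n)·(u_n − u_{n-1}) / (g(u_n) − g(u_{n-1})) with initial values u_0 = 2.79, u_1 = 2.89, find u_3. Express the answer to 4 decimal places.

2.8044

g(2.79) = 0.062265, g(2.89) = -0.373707
u_2 = 2.890000 − (-0.373707)·(2.890000 − 2.790000) / (-0.373707 − 0.062265) = 2.890000 − (-0.037371)/(-0.435972) = 2.804282
g(2.804282) = 0.000664
u_3 = 2.804282 − 0.000664·(2.804282 − 2.890000) / (0.000664 − (-0.373707)) = 2.804282 − (-0.000057)/(0.374372) = 2.804434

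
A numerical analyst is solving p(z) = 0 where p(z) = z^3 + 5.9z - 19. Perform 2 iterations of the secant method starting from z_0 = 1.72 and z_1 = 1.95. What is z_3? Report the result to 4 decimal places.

p(1.72) = -3.763552, p(1.95) = -0.080125
z_2 = 1.950000 − (-0.080125)·(1.950000 − 1.720000) / (-0.080125 − (-3.763552)) = 1.950000 − (-0.018429)/(3.683427) = 1.955003
p(1.955003) = 0.006614
z_3 = 1.955003 − 0.006614·(1.955003 − 1.950000) / (0.006614 − (-0.080125)) = 1.955003 − (0.000033)/(0.086739) = 1.954622

1.9546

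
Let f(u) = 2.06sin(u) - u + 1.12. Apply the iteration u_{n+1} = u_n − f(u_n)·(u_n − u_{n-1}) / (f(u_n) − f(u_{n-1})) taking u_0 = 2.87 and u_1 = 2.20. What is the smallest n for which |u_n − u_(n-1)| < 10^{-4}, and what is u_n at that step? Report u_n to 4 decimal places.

n = 5, u_n = 2.4437

f(2.87) = -1.197372, f(2.20) = 0.585503
u_2 = 2.200000 − 0.585503·(-0.670000)/(1.782875) = 2.420030;  |Δ| = 0.220030
f(2.420030) = 0.060720
u_3 = 2.420030 − 0.060720·(0.220030)/(-0.524783) = 2.445489;  |Δ| = 0.025458
f(2.445489) = -0.004549
u_4 = 2.445489 − (-0.004549)·(0.025458)/(-0.065269) = 2.443714;  |Δ| = 0.001775
f(2.443714) = 0.000028
u_5 = 2.443714 − 0.000028·(-0.001775)/(0.004578) = 2.443725;  |Δ| = 0.000011
|u_5 − u_4| = 0.000011 < 10^{-4}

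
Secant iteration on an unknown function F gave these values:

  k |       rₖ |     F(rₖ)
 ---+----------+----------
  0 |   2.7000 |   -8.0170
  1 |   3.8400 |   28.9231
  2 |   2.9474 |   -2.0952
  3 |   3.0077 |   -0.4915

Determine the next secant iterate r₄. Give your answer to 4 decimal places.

r₄ = 3.0077 − (-0.4915)·(3.0077 − 2.9474) / (-0.4915 − (-2.0952))
   = 3.0077 − (-0.029637)/(1.603700) = 3.026181

3.0262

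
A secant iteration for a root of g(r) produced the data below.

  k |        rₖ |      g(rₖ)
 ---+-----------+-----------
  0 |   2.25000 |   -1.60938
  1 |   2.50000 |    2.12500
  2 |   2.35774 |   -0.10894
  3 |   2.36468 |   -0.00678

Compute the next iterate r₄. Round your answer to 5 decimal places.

2.36514

r₄ = 2.36468 − (-0.00678)·(2.36468 − 2.35774) / (-0.00678 − (-0.10894))
   = 2.36468 − (-0.0000471)/(0.1021600) = 2.3651406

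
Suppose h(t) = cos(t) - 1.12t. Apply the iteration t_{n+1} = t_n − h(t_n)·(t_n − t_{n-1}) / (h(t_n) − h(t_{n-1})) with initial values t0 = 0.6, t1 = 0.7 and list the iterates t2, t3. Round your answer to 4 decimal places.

0.6889, 0.6891

h(0.6) = 0.153336, h(0.7) = -0.019158
t2 = 0.700000 − (-0.019158)·(0.700000 − 0.600000) / (-0.019158 − 0.153336) = 0.700000 − (-0.001916)/(-0.172493) = 0.688894
h(0.688894) = 0.000389
t3 = 0.688894 − 0.000389·(0.688894 − 0.700000) / (0.000389 − (-0.019158)) = 0.688894 − (-0.000004)/(0.019547) = 0.689115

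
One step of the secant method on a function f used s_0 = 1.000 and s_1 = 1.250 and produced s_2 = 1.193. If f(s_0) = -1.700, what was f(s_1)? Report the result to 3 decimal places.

The secant line through (1.000, -1.700) and (1.250, f(s_1)) crosses zero at s_2 = 1.193.
So (1.000, -1.700), (1.250, f(s_1)), (1.193, 0) are collinear:
f(s_1) = -1.700 · (1.250 − 1.193) / (1.000 − 1.193) = -1.700 · (0.05700)/(-0.19300) = 0.50207

0.502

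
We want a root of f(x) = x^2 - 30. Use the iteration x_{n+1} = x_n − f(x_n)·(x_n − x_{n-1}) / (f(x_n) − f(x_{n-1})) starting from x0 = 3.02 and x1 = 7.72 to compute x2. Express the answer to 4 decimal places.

4.9641

f(3.02) = -20.879600, f(7.72) = 29.598400
x2 = 7.720000 − 29.598400·(7.720000 − 3.020000) / (29.598400 − (-20.879600)) = 7.720000 − (139.112480)/(50.478000) = 4.964097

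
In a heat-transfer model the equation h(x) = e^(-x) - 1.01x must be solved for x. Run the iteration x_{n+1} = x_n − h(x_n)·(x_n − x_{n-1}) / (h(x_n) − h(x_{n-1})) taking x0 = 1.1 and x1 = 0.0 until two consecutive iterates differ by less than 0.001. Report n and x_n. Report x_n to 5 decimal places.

h(1.1) = -0.7781289, h(0.0) = 1.0000000
x2 = 0.0000000 − 1.0000000·(-1.1000000)/(1.7781289) = 0.6186278;  |Δ| = 0.6186278
h(0.6186278) = -0.0861310
x3 = 0.6186278 − (-0.0861310)·(0.6186278)/(-1.0861310) = 0.5695702;  |Δ| = 0.0490576
h(0.5695702) = -0.0094973
x4 = 0.5695702 − (-0.0094973)·(-0.0490576)/(0.0766337) = 0.5634904;  |Δ| = 0.0060798
h(0.5634904) = 0.0000935
x5 = 0.5634904 − 0.0000935·(-0.0060798)/(0.0095908) = 0.5635497;  |Δ| = 0.0000593
|x5 − x4| = 0.0000593 < 0.001

n = 5, x_n = 0.56355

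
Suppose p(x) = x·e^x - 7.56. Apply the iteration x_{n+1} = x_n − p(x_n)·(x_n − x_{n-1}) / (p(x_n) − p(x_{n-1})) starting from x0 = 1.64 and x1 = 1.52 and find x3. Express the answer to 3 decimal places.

1.571

p(1.64) = 0.89448, p(1.52) = -0.61022
x2 = 1.52000 − (-0.61022)·(1.52000 − 1.64000) / (-0.61022 − 0.89448) = 1.52000 − (0.07323)/(-1.50470) = 1.56867
p(1.56867) = -0.03004
x3 = 1.56867 − (-0.03004)·(1.56867 − 1.52000) / (-0.03004 − (-0.61022)) = 1.56867 − (-0.00146)/(0.58018) = 1.57118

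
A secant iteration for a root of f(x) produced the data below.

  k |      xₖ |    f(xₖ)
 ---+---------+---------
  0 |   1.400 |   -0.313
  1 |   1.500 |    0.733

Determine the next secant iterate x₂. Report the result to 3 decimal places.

1.430

x₂ = 1.500 − 0.733·(1.500 − 1.400) / (0.733 − (-0.313))
   = 1.500 − (0.07330)/(1.04600) = 1.42992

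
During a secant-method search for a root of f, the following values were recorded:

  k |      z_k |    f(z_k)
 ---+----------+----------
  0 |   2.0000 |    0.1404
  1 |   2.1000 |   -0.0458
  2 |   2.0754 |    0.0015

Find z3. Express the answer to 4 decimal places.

z3 = 2.0754 − 0.0015·(2.0754 − 2.1000) / (0.0015 − (-0.0458))
   = 2.0754 − (-0.000037)/(0.047300) = 2.076180

2.0762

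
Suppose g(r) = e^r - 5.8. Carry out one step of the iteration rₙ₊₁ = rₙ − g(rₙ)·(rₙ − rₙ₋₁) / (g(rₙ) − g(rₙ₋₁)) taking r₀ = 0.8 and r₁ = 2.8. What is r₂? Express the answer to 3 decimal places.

g(0.8) = -3.57446, g(2.8) = 10.64465
r₂ = 2.80000 − 10.64465·(2.80000 − 0.80000) / (10.64465 − (-3.57446)) = 2.80000 − (21.28929)/(14.21911) = 1.30277

1.303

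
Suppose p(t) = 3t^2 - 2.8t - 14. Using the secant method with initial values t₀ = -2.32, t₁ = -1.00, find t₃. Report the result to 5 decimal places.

p(-2.32) = 8.6432000, p(-1.00) = -8.2000000
t₂ = -1.0000000 − (-8.2000000)·(-1.0000000 − (-2.3200000)) / (-8.2000000 − 8.6432000) = -1.0000000 − (-10.8240000)/(-16.8432000) = -1.6426332
p(-1.6426332) = -1.3058952
t₃ = -1.6426332 − (-1.3058952)·(-1.6426332 − (-1.0000000)) / (-1.3058952 − (-8.2000000)) = -1.6426332 − (0.8392116)/(6.8941048) = -1.7643621

-1.76436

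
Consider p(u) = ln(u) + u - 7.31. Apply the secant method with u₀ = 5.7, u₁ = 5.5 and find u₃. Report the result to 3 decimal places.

p(5.7) = 0.13047, p(5.5) = -0.10525
u₂ = 5.50000 − (-0.10525)·(5.50000 − 5.70000) / (-0.10525 − 0.13047) = 5.50000 − (0.02105)/(-0.23572) = 5.58930
p(5.58930) = 0.00016
u₃ = 5.58930 − 0.00016·(5.58930 − 5.50000) / (0.00016 − (-0.10525)) = 5.58930 − (0.00001)/(0.10541) = 5.58917

5.589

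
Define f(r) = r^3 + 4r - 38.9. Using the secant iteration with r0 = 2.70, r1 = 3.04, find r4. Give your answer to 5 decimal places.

2.99677

f(2.70) = -8.4170000, f(3.04) = 1.3544640
r2 = 3.0400000 − 1.3544640·(3.0400000 − 2.7000000) / (1.3544640 − (-8.4170000)) = 3.0400000 − (0.4605178)/(9.7714640) = 2.9928712
f(2.9928712) = -0.1205370
r3 = 2.9928712 − (-0.1205370)·(2.9928712 − 3.0400000) / (-0.1205370 − 1.3544640) = 2.9928712 − (0.0056808)/(-1.4750010) = 2.9967225
f(2.9967225) = -0.0015050
r4 = 2.9967225 − (-0.0015050)·(2.9967225 − 2.9928712) / (-0.0015050 − (-0.1205370)) = 2.9967225 − (-0.0000058)/(0.1190320) = 2.9967712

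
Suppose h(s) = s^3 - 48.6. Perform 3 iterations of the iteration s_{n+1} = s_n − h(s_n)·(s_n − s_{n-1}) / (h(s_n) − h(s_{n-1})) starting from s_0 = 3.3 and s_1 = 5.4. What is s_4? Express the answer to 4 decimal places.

3.6511

h(3.3) = -12.663000, h(5.4) = 108.864000
s_2 = 5.400000 − 108.864000·(5.400000 − 3.300000) / (108.864000 − (-12.663000)) = 5.400000 − (228.614400)/(121.527000) = 3.518818
h(3.518818) = -5.029712
s_3 = 3.518818 − (-5.029712)·(3.518818 − 5.400000) / (-5.029712 − 108.864000) = 3.518818 − (9.461804)/(-113.893712) = 3.601894
h(3.601894) = -1.870331
s_4 = 3.601894 − (-1.870331)·(3.601894 − 3.518818) / (-1.870331 − (-5.029712)) = 3.601894 − (-0.155379)/(3.159381) = 3.651074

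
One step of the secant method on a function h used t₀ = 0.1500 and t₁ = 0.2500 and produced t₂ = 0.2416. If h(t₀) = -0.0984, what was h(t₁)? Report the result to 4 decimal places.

The secant line through (0.1500, -0.0984) and (0.2500, h(t₁)) crosses zero at t₂ = 0.2416.
So (0.1500, -0.0984), (0.2500, h(t₁)), (0.2416, 0) are collinear:
h(t₁) = -0.0984 · (0.2500 − 0.2416) / (0.1500 − 0.2416) = -0.0984 · (0.008400)/(-0.091600) = 0.009024

0.0090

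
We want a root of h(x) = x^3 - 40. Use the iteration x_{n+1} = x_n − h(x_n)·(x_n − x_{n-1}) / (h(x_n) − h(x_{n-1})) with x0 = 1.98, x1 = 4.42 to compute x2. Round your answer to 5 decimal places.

h(1.98) = -32.2376080, h(4.42) = 46.3508880
x2 = 4.4200000 − 46.3508880·(4.4200000 − 1.9800000) / (46.3508880 − (-32.2376080)) = 4.4200000 − (113.0961667)/(78.5884960) = 2.9809068

2.98091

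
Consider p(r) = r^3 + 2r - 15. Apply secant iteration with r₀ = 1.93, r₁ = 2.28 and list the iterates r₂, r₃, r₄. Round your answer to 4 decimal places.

2.1878, 2.1968, 2.1971

p(1.93) = -3.950943, p(2.28) = 1.412352
r₂ = 2.280000 − 1.412352·(2.280000 − 1.930000) / (1.412352 − (-3.950943)) = 2.280000 − (0.494323)/(5.363295) = 2.187832
p(2.187832) = -0.152037
r₃ = 2.187832 − (-0.152037)·(2.187832 − 2.280000) / (-0.152037 − 1.412352) = 2.187832 − (0.014013)/(-1.564389) = 2.196790
p(2.196790) = -0.004967
r₄ = 2.196790 − (-0.004967)·(2.196790 − 2.187832) / (-0.004967 − (-0.152037)) = 2.196790 − (-0.000044)/(0.147070) = 2.197092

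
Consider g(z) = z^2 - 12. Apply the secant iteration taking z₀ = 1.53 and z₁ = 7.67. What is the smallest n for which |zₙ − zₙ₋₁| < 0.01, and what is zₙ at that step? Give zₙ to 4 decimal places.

n = 6, zₙ = 3.4641

g(1.53) = -9.659100, g(7.67) = 46.828900
z₂ = 7.670000 − 46.828900·(6.140000)/(56.488000) = 2.579902;  |Δ| = 5.090098
g(2.579902) = -5.344105
z₃ = 2.579902 − (-5.344105)·(-5.090098)/(-52.173005) = 3.101283;  |Δ| = 0.521381
g(3.101283) = -2.382042
z₄ = 3.101283 − (-2.382042)·(0.521381)/(2.962062) = 3.520569;  |Δ| = 0.419286
g(3.520569) = 0.394409
z₅ = 3.520569 − 0.394409·(0.419286)/(2.776451) = 3.461008;  |Δ| = 0.059562
g(3.461008) = -0.021426
z₆ = 3.461008 − (-0.021426)·(-0.059562)/(-0.415835) = 3.464077;  |Δ| = 0.003069
|z₆ − z₅| = 0.003069 < 0.01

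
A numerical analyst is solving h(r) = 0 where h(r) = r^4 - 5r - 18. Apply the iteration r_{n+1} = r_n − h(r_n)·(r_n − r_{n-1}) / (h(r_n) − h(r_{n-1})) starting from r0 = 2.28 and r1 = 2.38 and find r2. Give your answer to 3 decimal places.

h(2.28) = -2.37664, h(2.38) = 2.18543
r2 = 2.38000 − 2.18543·(2.38000 − 2.28000) / (2.18543 − (-2.37664)) = 2.38000 − (0.21854)/(4.56206) = 2.33210

2.332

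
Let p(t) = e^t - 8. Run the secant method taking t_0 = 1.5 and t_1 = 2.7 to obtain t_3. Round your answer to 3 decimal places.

p(1.5) = -3.51831, p(2.7) = 6.87973
t_2 = 2.70000 − 6.87973·(2.70000 − 1.50000) / (6.87973 − (-3.51831)) = 2.70000 − (8.25568)/(10.39804) = 1.90604
p(1.90604) = -1.27363
t_3 = 1.90604 − (-1.27363)·(1.90604 − 2.70000) / (-1.27363 − 6.87973) = 1.90604 − (1.01122)/(-8.15336) = 2.03006

2.030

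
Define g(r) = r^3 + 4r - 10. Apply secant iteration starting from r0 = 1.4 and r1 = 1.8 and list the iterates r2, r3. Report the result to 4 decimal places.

1.5413, 1.5553

g(1.4) = -1.656000, g(1.8) = 3.032000
r2 = 1.800000 − 3.032000·(1.800000 − 1.400000) / (3.032000 − (-1.656000)) = 1.800000 − (1.212800)/(4.688000) = 1.541297
g(1.541297) = -0.173313
r3 = 1.541297 − (-0.173313)·(1.541297 − 1.800000) / (-0.173313 − 3.032000) = 1.541297 − (0.044837)/(-3.205313) = 1.555285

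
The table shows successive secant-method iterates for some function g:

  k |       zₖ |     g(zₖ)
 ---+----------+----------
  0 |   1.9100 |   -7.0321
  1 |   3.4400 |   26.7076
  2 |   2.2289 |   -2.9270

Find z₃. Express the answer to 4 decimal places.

z₃ = 2.2289 − (-2.9270)·(2.2289 − 3.4400) / (-2.9270 − 26.7076)
   = 2.2289 − (3.544890)/(-29.634600) = 2.348520

2.3485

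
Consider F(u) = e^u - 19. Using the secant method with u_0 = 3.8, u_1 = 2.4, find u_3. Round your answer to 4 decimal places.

3.0103

F(3.8) = 25.701184, F(2.4) = -7.976824
u_2 = 2.400000 − (-7.976824)·(2.400000 − 3.800000) / (-7.976824 − 25.701184) = 2.400000 − (11.167553)/(-33.678008) = 2.731598
F(2.731598) = -3.642595
u_3 = 2.731598 − (-3.642595)·(2.731598 − 2.400000) / (-3.642595 − (-7.976824)) = 2.731598 − (-1.207876)/(4.334229) = 3.010281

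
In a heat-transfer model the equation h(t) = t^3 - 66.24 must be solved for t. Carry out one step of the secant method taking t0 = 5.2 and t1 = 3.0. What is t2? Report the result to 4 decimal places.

h(5.2) = 74.368000, h(3.0) = -39.240000
t2 = 3.000000 − (-39.240000)·(3.000000 − 5.200000) / (-39.240000 − 74.368000) = 3.000000 − (86.328000)/(-113.608000) = 3.759876

3.7599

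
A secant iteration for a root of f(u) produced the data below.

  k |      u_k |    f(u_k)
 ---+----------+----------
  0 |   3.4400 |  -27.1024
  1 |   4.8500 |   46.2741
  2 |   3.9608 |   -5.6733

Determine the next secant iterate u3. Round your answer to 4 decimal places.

u3 = 3.9608 − (-5.6733)·(3.9608 − 4.8500) / (-5.6733 − 46.2741)
   = 3.9608 − (5.044698)/(-51.947400) = 4.057912

4.0579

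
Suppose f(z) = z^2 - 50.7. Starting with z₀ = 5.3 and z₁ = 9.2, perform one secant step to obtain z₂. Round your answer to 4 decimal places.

6.8593

f(5.3) = -22.610000, f(9.2) = 33.940000
z₂ = 9.200000 − 33.940000·(9.200000 − 5.300000) / (33.940000 − (-22.610000)) = 9.200000 − (132.366000)/(56.550000) = 6.859310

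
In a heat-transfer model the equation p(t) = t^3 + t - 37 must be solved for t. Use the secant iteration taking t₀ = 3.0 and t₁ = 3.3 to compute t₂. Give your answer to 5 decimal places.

p(3.0) = -7.0000000, p(3.3) = 2.2370000
t₂ = 3.3000000 − 2.2370000·(3.3000000 − 3.0000000) / (2.2370000 − (-7.0000000)) = 3.3000000 − (0.6711000)/(9.2370000) = 3.2273465

3.22735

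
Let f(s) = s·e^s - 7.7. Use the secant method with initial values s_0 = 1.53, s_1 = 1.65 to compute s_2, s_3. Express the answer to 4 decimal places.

1.5799, 1.5822

f(1.53) = -0.634189, f(1.65) = 0.891517
s_2 = 1.650000 − 0.891517·(1.650000 − 1.530000) / (0.891517 − (-0.634189)) = 1.650000 − (0.106982)/(1.525706) = 1.579880
f(1.579880) = -0.030669
s_3 = 1.579880 − (-0.030669)·(1.579880 − 1.650000) / (-0.030669 − 0.891517) = 1.579880 − (0.002150)/(-0.922185) = 1.582212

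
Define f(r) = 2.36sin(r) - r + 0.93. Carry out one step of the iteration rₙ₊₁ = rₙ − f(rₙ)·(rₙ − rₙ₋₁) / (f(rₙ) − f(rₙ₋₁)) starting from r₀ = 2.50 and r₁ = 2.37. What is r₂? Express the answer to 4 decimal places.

f(2.50) = -0.157606, f(2.37) = 0.205575
r₂ = 2.370000 − 0.205575·(2.370000 − 2.500000) / (0.205575 − (-0.157606)) = 2.370000 − (-0.026725)/(0.363181) = 2.443585

2.4436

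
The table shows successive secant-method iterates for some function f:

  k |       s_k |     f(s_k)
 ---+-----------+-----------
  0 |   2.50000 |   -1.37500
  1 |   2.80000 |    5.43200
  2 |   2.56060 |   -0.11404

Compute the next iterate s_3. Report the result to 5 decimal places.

s_3 = 2.56060 − (-0.11404)·(2.56060 − 2.80000) / (-0.11404 − 5.43200)
   = 2.56060 − (0.0273012)/(-5.5460400) = 2.5655226

2.56552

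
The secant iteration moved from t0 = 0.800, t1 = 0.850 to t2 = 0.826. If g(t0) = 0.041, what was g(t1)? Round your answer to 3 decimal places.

The secant line through (0.800, 0.041) and (0.850, g(t1)) crosses zero at t2 = 0.826.
So (0.800, 0.041), (0.850, g(t1)), (0.826, 0) are collinear:
g(t1) = 0.041 · (0.850 − 0.826) / (0.800 − 0.826) = 0.041 · (0.02400)/(-0.02600) = -0.03785

-0.038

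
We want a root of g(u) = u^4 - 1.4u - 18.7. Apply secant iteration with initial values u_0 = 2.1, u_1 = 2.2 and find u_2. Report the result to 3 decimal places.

g(2.1) = -2.19190, g(2.2) = 1.64560
u_2 = 2.20000 − 1.64560·(2.20000 − 2.10000) / (1.64560 − (-2.19190)) = 2.20000 − (0.16456)/(3.83750) = 2.15712

2.157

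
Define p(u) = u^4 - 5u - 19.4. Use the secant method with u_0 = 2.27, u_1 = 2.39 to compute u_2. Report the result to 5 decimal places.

2.36199

p(2.27) = -4.1976216, p(2.39) = 1.2780864
u_2 = 2.3900000 − 1.2780864·(2.3900000 − 2.2700000) / (1.2780864 − (-4.1976216)) = 2.3900000 − (0.1533704)/(5.4757080) = 2.3619908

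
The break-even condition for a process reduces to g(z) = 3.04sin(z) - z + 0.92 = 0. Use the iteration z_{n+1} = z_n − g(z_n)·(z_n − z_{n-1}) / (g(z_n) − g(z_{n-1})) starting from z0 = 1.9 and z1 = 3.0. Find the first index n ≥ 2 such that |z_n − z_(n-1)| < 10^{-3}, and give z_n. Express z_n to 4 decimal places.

g(1.9) = 1.896752, g(3.0) = -1.650995
z2 = 3.000000 − (-1.650995)·(1.100000)/(-3.547747) = 2.488099;  |Δ| = 0.511901
g(2.488099) = 0.280111
z3 = 2.488099 − 0.280111·(-0.511901)/(1.931106) = 2.562351;  |Δ| = 0.074252
g(2.562351) = 0.021711
z4 = 2.562351 − 0.021711·(0.074252)/(-0.258399) = 2.568590;  |Δ| = 0.006239
g(2.568590) = -0.000432
z5 = 2.568590 − (-0.000432)·(0.006239)/(-0.022144) = 2.568469;  |Δ| = 0.000122
|z5 − z4| = 0.000122 < 10^{-3}

n = 5, z_n = 2.5685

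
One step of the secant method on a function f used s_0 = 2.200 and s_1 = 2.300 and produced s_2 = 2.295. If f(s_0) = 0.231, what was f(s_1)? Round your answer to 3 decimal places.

-0.012

The secant line through (2.200, 0.231) and (2.300, f(s_1)) crosses zero at s_2 = 2.295.
So (2.200, 0.231), (2.300, f(s_1)), (2.295, 0) are collinear:
f(s_1) = 0.231 · (2.300 − 2.295) / (2.200 − 2.295) = 0.231 · (0.00500)/(-0.09500) = -0.01216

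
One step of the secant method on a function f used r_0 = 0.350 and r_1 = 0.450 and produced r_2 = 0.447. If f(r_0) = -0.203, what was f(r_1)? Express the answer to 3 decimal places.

0.006

The secant line through (0.350, -0.203) and (0.450, f(r_1)) crosses zero at r_2 = 0.447.
So (0.350, -0.203), (0.450, f(r_1)), (0.447, 0) are collinear:
f(r_1) = -0.203 · (0.450 − 0.447) / (0.350 − 0.447) = -0.203 · (0.00300)/(-0.09700) = 0.00628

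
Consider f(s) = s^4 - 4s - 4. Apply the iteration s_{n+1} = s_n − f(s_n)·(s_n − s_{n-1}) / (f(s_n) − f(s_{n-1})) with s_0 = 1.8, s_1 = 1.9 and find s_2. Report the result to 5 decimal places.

1.83291

f(1.8) = -0.7024000, f(1.9) = 1.4321000
s_2 = 1.9000000 − 1.4321000·(1.9000000 − 1.8000000) / (1.4321000 − (-0.7024000)) = 1.9000000 − (0.1432100)/(2.1345000) = 1.8329070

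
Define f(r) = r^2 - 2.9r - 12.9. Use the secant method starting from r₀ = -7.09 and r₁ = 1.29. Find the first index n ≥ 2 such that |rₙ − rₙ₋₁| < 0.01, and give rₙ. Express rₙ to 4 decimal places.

n = 8, rₙ = -2.4233

f(-7.09) = 57.929100, f(1.29) = -14.976900
r₂ = 1.290000 − (-14.976900)·(8.380000)/(-72.906000) = -0.431483;  |Δ| = 1.721483
f(-0.431483) = -11.462523
r₃ = -0.431483 − (-11.462523)·(-1.721483)/(3.514377) = -6.046285;  |Δ| = 5.614803
f(-6.046285) = 41.191794
r₄ = -6.046285 − 41.191794·(-5.614803)/(52.654316) = -1.653791;  |Δ| = 4.392494
f(-1.653791) = -5.368982
r₅ = -1.653791 − (-5.368982)·(4.392494)/(-46.560775) = -2.160295;  |Δ| = 0.506504
f(-2.160295) = -1.968270
r₆ = -2.160295 − (-1.968270)·(-0.506504)/(3.400712) = -2.453450;  |Δ| = 0.293155
f(-2.453450) = 0.234424
r₇ = -2.453450 − 0.234424·(-0.293155)/(2.202694) = -2.422251;  |Δ| = 0.031199
f(-2.422251) = -0.008173
r₈ = -2.422251 − (-0.008173)·(0.031199)/(-0.242597) = -2.423302;  |Δ| = 0.001051
|r₈ − r₇| = 0.001051 < 0.01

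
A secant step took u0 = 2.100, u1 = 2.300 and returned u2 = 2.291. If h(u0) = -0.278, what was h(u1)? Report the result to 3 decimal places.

The secant line through (2.100, -0.278) and (2.300, h(u1)) crosses zero at u2 = 2.291.
So (2.100, -0.278), (2.300, h(u1)), (2.291, 0) are collinear:
h(u1) = -0.278 · (2.300 − 2.291) / (2.100 − 2.291) = -0.278 · (0.00900)/(-0.19100) = 0.01310

0.013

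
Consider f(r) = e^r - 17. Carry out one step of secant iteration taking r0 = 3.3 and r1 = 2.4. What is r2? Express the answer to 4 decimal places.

2.7343

f(3.3) = 10.112639, f(2.4) = -5.976824
r2 = 2.400000 − (-5.976824)·(2.400000 − 3.300000) / (-5.976824 − 10.112639) = 2.400000 − (5.379141)/(-16.089463) = 2.734327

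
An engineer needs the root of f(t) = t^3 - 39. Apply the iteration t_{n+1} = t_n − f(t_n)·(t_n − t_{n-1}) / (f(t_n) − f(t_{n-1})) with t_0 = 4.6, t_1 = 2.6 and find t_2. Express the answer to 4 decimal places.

f(4.6) = 58.336000, f(2.6) = -21.424000
t_2 = 2.600000 − (-21.424000)·(2.600000 − 4.600000) / (-21.424000 − 58.336000) = 2.600000 − (42.848000)/(-79.760000) = 3.137212

3.1372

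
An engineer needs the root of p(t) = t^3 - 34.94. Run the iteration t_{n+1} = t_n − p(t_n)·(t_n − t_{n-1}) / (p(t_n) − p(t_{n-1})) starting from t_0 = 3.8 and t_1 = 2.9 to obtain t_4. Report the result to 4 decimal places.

3.2691

p(3.8) = 19.932000, p(2.9) = -10.551000
t_2 = 2.900000 − (-10.551000)·(2.900000 − 3.800000) / (-10.551000 − 19.932000) = 2.900000 − (9.495900)/(-30.483000) = 3.211515
p(3.211515) = -1.816997
t_3 = 3.211515 − (-1.816997)·(3.211515 − 2.900000) / (-1.816997 − (-10.551000)) = 3.211515 − (-0.566021)/(8.734003) = 3.276321
p(3.276321) = 0.228951
t_4 = 3.276321 − 0.228951·(3.276321 − 3.211515) / (0.228951 − (-1.816997)) = 3.276321 − (0.014838)/(2.045948) = 3.269069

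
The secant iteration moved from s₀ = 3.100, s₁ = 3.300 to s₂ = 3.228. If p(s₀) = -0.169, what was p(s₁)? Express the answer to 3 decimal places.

The secant line through (3.100, -0.169) and (3.300, p(s₁)) crosses zero at s₂ = 3.228.
So (3.100, -0.169), (3.300, p(s₁)), (3.228, 0) are collinear:
p(s₁) = -0.169 · (3.300 − 3.228) / (3.100 − 3.228) = -0.169 · (0.07200)/(-0.12800) = 0.09506

0.095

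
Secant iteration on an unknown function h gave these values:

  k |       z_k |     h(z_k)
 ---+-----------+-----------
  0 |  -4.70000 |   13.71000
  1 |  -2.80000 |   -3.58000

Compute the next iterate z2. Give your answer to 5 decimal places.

z2 = -2.80000 − (-3.58000)·(-2.80000 − (-4.70000)) / (-3.58000 − 13.71000)
   = -2.80000 − (-6.8020000)/(-17.2900000) = -3.1934066

-3.19341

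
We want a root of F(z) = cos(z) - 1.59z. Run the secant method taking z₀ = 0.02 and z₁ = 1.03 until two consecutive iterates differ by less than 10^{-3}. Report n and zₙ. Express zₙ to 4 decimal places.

F(0.02) = 0.968000, F(1.03) = -1.122881
z₂ = 1.030000 − (-1.122881)·(1.010000)/(-2.090881) = 0.487592;  |Δ| = 0.542408
F(0.487592) = 0.108192
z₃ = 0.487592 − 0.108192·(-0.542408)/(1.231073) = 0.535261;  |Δ| = 0.047669
F(0.535261) = 0.009070
z₄ = 0.535261 − 0.009070·(0.047669)/(-0.099122) = 0.539623;  |Δ| = 0.004362
F(0.539623) = -0.000098
z₅ = 0.539623 − (-0.000098)·(0.004362)/(-0.009168) = 0.539576;  |Δ| = 0.000047
|z₅ − z₄| = 0.000047 < 10^{-3}

n = 5, zₙ = 0.5396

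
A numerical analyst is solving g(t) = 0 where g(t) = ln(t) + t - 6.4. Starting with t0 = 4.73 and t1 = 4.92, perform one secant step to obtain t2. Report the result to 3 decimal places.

g(4.73) = -0.11607, g(4.92) = 0.11331
t2 = 4.92000 − 0.11331·(4.92000 − 4.73000) / (0.11331 − (-0.11607)) = 4.92000 − (0.02153)/(0.22938) = 4.82615

4.826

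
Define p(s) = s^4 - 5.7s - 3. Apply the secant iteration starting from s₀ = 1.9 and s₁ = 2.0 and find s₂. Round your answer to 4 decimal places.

1.9333

p(1.9) = -0.797900, p(2.0) = 1.600000
s₂ = 2.000000 − 1.600000·(2.000000 − 1.900000) / (1.600000 − (-0.797900)) = 2.000000 − (0.160000)/(2.397900) = 1.933275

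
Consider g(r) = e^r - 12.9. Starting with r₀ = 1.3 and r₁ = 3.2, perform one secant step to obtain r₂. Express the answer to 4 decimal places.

g(1.3) = -9.230703, g(3.2) = 11.632530
r₂ = 3.200000 − 11.632530·(3.200000 − 1.300000) / (11.632530 − (-9.230703)) = 3.200000 − (22.101807)/(20.863234) = 2.140634

2.1406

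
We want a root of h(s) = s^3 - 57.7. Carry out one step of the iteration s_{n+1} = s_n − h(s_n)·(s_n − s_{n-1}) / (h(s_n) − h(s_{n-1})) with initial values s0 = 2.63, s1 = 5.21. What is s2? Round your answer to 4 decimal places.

3.4572

h(2.63) = -39.508553, h(5.21) = 83.720761
s2 = 5.210000 − 83.720761·(5.210000 − 2.630000) / (83.720761 − (-39.508553)) = 5.210000 − (215.999563)/(123.229314) = 3.457174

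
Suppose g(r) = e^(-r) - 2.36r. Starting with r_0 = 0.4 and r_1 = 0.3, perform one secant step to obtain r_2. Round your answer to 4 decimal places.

0.3107

g(0.4) = -0.273680, g(0.3) = 0.032818
r_2 = 0.300000 − 0.032818·(0.300000 − 0.400000) / (0.032818 − (-0.273680)) = 0.300000 − (-0.003282)/(0.306498) = 0.310707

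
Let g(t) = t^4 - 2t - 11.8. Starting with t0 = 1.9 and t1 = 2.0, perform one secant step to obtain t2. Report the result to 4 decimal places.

g(1.9) = -2.567900, g(2.0) = 0.200000
t2 = 2.000000 − 0.200000·(2.000000 − 1.900000) / (0.200000 − (-2.567900)) = 2.000000 − (0.020000)/(2.767900) = 1.992774

1.9928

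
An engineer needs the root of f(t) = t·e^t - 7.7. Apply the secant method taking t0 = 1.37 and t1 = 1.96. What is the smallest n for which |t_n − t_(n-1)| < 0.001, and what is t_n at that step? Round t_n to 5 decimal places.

f(1.37) = -2.3085695, f(1.96) = 6.2146810
t2 = 1.9600000 − 6.2146810·(0.5900000)/(8.5232506) = 1.5298048;  |Δ| = 0.4301952
f(1.5298048) = -0.6364703
t3 = 1.5298048 − (-0.6364703)·(-0.4301952)/(-6.8511514) = 1.5697698;  |Δ| = 0.0399650
f(1.5697698) = -0.1564056
t4 = 1.5697698 − (-0.1564056)·(0.0399650)/(0.4800647) = 1.5827904;  |Δ| = 0.0130207
f(1.5827904) = 0.0058505
t5 = 1.5827904 − 0.0058505·(0.0130207)/(0.1622561) = 1.5823210;  |Δ| = 0.0004695
|t5 − t4| = 0.0004695 < 0.001

n = 5, t_n = 1.58232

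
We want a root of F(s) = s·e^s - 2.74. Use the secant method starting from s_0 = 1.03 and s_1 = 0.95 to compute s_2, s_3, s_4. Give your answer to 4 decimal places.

F(1.03) = 0.145098, F(0.95) = -0.283576
s_2 = 0.950000 − (-0.283576)·(0.950000 − 1.030000) / (-0.283576 − 0.145098) = 0.950000 − (0.022686)/(-0.428674) = 1.002922
F(1.002922) = -0.005800
s_3 = 1.002922 − (-0.005800)·(1.002922 − 0.950000) / (-0.005800 − (-0.283576)) = 1.002922 − (-0.000307)/(0.277776) = 1.004027
F(1.004027) = 0.000239
s_4 = 1.004027 − 0.000239·(1.004027 − 1.002922) / (0.000239 − (-0.005800)) = 1.004027 − (0.000000)/(0.006039) = 1.003983

1.0029, 1.0040, 1.0040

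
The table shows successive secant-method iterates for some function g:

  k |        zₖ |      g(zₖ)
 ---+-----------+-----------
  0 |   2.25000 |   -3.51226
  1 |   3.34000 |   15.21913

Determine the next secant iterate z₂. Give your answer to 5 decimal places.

2.45438

z₂ = 3.34000 − 15.21913·(3.34000 − 2.25000) / (15.21913 − (-3.51226))
   = 3.34000 − (16.5888517)/(18.7313900) = 2.4543822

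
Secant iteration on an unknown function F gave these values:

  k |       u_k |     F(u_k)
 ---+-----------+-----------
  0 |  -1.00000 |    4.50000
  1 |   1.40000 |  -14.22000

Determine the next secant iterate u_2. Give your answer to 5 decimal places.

u_2 = 1.40000 − (-14.22000)·(1.40000 − (-1.00000)) / (-14.22000 − 4.50000)
   = 1.40000 − (-34.1280000)/(-18.7200000) = -0.4230769

-0.42308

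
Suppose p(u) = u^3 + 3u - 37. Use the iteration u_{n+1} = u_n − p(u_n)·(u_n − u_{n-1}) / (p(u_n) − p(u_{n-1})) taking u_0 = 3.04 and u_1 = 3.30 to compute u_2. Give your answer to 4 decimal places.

3.0335

p(3.04) = 0.214464, p(3.30) = 8.837000
u_2 = 3.300000 − 8.837000·(3.300000 − 3.040000) / (8.837000 − 0.214464) = 3.300000 − (2.297620)/(8.622536) = 3.033533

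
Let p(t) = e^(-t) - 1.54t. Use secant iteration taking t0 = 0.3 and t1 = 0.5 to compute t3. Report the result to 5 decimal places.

0.42465

p(0.3) = 0.2788182, p(0.5) = -0.1634693
t2 = 0.5000000 − (-0.1634693)·(0.5000000 − 0.3000000) / (-0.1634693 − 0.2788182) = 0.5000000 − (-0.0326939)/(-0.4422876) = 0.4260801
p(0.4260801) = -0.0030992
t3 = 0.4260801 − (-0.0030992)·(0.4260801 − 0.5000000) / (-0.0030992 − (-0.1634693)) = 0.4260801 − (0.0002291)/(0.1603701) = 0.4246515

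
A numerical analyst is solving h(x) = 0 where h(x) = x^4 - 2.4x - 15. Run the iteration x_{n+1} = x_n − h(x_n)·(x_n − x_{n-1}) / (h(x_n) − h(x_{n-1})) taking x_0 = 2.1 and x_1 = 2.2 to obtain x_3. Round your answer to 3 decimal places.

h(2.1) = -0.59190, h(2.2) = 3.14560
x_2 = 2.20000 − 3.14560·(2.20000 − 2.10000) / (3.14560 − (-0.59190)) = 2.20000 − (0.31456)/(3.73750) = 2.11584
h(2.11584) = -0.03658
x_3 = 2.11584 − (-0.03658)·(2.11584 − 2.20000) / (-0.03658 − 3.14560) = 2.11584 − (0.00308)/(-3.18218) = 2.11680

2.117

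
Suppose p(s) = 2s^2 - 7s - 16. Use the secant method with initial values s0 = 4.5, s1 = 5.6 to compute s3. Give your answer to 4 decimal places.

p(4.5) = -7.000000, p(5.6) = 7.520000
s2 = 5.600000 − 7.520000·(5.600000 − 4.500000) / (7.520000 − (-7.000000)) = 5.600000 − (8.272000)/(14.520000) = 5.030303
p(5.030303) = -0.604224
s3 = 5.030303 − (-0.604224)·(5.030303 − 5.600000) / (-0.604224 − 7.520000) = 5.030303 − (0.344225)/(-8.124224) = 5.072673

5.0727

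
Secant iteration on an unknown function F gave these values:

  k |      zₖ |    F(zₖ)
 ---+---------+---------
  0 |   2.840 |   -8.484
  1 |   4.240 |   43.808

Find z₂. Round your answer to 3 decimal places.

z₂ = 4.240 − 43.808·(4.240 − 2.840) / (43.808 − (-8.484))
   = 4.240 − (61.33120)/(52.29200) = 3.06714

3.067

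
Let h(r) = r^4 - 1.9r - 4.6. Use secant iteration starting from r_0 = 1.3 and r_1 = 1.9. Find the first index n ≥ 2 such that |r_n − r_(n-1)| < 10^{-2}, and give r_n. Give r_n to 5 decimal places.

n = 5, r_n = 1.66967

h(1.3) = -4.2139000, h(1.9) = 4.8221000
r_2 = 1.9000000 − 4.8221000·(0.6000000)/(9.0360000) = 1.5798074;  |Δ| = 0.3201926
h(1.5798074) = -1.3726587
r_3 = 1.5798074 − (-1.3726587)·(-0.3201926)/(-6.1947587) = 1.6507570;  |Δ| = 0.0709495
h(1.6507570) = -0.3108213
r_4 = 1.6507570 − (-0.3108213)·(0.0709495)/(1.0618374) = 1.6715253;  |Δ| = 0.0207684
h(1.6715253) = 0.0305204
r_5 = 1.6715253 − 0.0305204·(0.0207684)/(0.3413417) = 1.6696683;  |Δ| = 0.0018570
|r_5 − r_4| = 0.0018570 < 10^{-2}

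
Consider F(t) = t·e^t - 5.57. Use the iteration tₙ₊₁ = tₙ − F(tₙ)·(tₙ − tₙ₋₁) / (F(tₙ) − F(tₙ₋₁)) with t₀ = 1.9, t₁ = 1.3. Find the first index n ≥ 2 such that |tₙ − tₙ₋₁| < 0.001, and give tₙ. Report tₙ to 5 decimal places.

n = 5, tₙ = 1.38889

F(1.9) = 7.1331994, F(1.3) = -0.7999143
t₂ = 1.3000000 − (-0.7999143)·(-0.6000000)/(-7.9331138) = 1.3604994;  |Δ| = 0.0604994
F(1.3604994) = -0.2665835
t₃ = 1.3604994 − (-0.2665835)·(0.0604994)/(0.5333308) = 1.3907398;  |Δ| = 0.0302404
F(1.3907398) = 0.0177441
t₄ = 1.3907398 − 0.0177441·(0.0302404)/(0.2843276) = 1.3888526;  |Δ| = 0.0018872
F(1.3888526) = -0.0003595
t₅ = 1.3888526 − (-0.0003595)·(-0.0018872)/(-0.0181036) = 1.3888901;  |Δ| = 0.0000375
|t₅ − t₄| = 0.0000375 < 0.001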